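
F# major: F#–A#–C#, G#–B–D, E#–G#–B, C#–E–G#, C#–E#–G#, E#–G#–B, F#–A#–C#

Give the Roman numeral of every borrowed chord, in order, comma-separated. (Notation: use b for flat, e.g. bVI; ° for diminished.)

In F# major the diatonic chords are F#, G#m, A#m, B, C#, D#m, E#dim. F#–A#–C# = F#, E#–G#–B = E#dim and C#–E#–G# = C# all belong to that set. G#–B–D doesn't fit — on degree 2 F# major would have G#m (ii). G#dim is the degree-2 chord of F# minor, so it is the borrowed ii°. C#–E–G# doesn't fit — on degree 5 F# major would have C# (V). C#m is the degree-5 chord of F# minor, so it is the borrowed v.

ii°, v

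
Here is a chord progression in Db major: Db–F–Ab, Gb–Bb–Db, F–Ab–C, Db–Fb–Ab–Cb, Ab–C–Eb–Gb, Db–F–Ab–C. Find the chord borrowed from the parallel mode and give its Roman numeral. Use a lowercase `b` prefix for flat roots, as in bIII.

Db major has the diatonic set Db, Ebm, Fm, Gb, Ab, Bbm, Cdim. Of the given chords, Db–F–Ab = Db, Gb–Bb–Db = Gb, F–Ab–C = Fm, Ab–C–Eb–Gb = Ab7 and Db–F–Ab–C = Dbmaj7 are diatonic. But Db–Fb–Ab–Cb is foreign: the diatonic I on degree 1 is Db, whereas Dbm7 comes from Db minor. It is labeled i7.

i7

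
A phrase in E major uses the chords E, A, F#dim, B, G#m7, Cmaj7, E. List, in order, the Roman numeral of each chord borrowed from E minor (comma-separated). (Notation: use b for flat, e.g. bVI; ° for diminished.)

ii°, bVImaj7

E major has the diatonic set E, F#m, G#m, A, B, C#m, D#dim. Of the given chords, E, A, B and G#m7 are diatonic. F#dim (F#–A–C) doesn't fit — on degree 2 E major would have F#m (ii). F#dim is the degree-2 chord of E minor, so it is the borrowed ii°. Cmaj7 (C–E–G–B) is not: scale degree 6 in E major carries C#m (vi). In E minor the chord on that degree is Cmaj7, so here it functions as bVImaj7, borrowed from the parallel minor.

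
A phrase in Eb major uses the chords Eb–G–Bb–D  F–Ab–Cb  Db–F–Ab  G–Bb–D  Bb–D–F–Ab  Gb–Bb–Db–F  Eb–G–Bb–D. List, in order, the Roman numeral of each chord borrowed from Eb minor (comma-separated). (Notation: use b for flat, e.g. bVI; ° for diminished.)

In Eb major the diatonic chords are Eb, Fm, Gm, Ab, Bb, Cm, Ddim. Eb–G–Bb–D = Ebmaj7, G–Bb–D = Gm and Bb–D–F–Ab = Bb7 all belong to that set. F–Ab–Cb doesn't fit — on degree 2 Eb major would have Fm (ii). Fdim is the degree-2 chord of Eb minor, so it is the borrowed ii°. Db–F–Ab is not: scale degree 7 in Eb major carries Ddim (vii°). In Eb minor the chord on that degree is Db, so here it functions as bVII, borrowed from the parallel minor. Gb–Bb–Db–F doesn't fit — on degree 3 Eb major would have Gm (iii). Gbmaj7 is the degree-3 chord of Eb minor, so it is the borrowed bIIImaj7.

ii°, bVII, bIIImaj7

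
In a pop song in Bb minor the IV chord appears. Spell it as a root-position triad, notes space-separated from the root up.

Eb G Bb

IV is built on scale degree 4, which is Eb in both Bb minor and its parallel. Stacking thirds in Bb major on Eb gives Eb–G–Bb.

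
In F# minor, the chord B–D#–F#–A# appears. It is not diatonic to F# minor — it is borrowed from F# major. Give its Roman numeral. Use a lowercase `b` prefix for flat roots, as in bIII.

B is scale degree 4 in F# minor. Diatonically F# minor has Bm (iv) on that degree; B–D#–F#–A# is instead the major-seventh chord native to F# major, so it takes the label IVmaj7.

IVmaj7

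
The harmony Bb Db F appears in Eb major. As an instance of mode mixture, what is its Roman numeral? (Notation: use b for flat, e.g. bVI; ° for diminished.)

v

The root Bb is the diatonic 5th degree of Eb major; the borrowing shows in the chord quality. The diatonic chord on degree 5 would be Bb (V), but Bb–Db–F is the minor chord from Eb minor. As a borrowed chord it is labeled v.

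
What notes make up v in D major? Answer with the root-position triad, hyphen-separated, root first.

A-C-E

The root, A, is scale degree 5 — the same note in D major and D minor; only the chord quality changes. Building the minor chord from the parallel minor on A: A–C–E.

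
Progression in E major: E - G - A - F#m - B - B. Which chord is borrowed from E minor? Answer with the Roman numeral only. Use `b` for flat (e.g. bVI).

bIII

The diatonic triads in E major are E, F#m, G#m, A, B, C#m, D#dim. E, A, F#m and B all belong to that set. G (G–B–D) is not: scale degree 3 in E major carries G#m (iii). In E minor the chord on that degree is G, so here it functions as bIII, borrowed from the parallel minor.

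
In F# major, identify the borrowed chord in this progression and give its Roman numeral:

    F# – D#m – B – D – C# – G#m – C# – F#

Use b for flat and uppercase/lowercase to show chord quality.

The diatonic triads in F# major are F#, G#m, A#m, B, C#, D#m, E#dim. Of the given chords, F#, D#m, B, C# and G#m are diatonic. D (D–F#–A) doesn't fit — on degree 6 F# major would have D#m (vi). D is the degree-6 chord of F# minor, so it is the borrowed bVI.

bVI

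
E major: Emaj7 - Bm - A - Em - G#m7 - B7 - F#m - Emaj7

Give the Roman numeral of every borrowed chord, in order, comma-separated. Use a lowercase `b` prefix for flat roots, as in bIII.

The diatonic triads in E major are E, F#m, G#m, A, B, C#m, D#dim. Emaj7, A, G#m7, B7 and F#m all belong to that set. Bm (B–D–F#) is not: scale degree 5 in E major carries B (V). In E minor the chord on that degree is Bm, so here it functions as v, borrowed from the parallel minor. Em (E–G–B) is not: scale degree 1 in E major carries E (I). In E minor the chord on that degree is Em, so here it functions as i, borrowed from the parallel minor.

v, i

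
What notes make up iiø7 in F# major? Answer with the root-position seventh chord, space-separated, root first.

G# B D F#

iiø7 is built on scale degree 2, which is G# in both F# major and its parallel. Stacking thirds in F# minor on G# gives G#–B–D–F#.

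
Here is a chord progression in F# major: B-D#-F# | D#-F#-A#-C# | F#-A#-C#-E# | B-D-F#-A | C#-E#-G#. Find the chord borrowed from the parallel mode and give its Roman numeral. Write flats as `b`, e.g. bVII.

F# major has the diatonic set F#, G#m, A#m, B, C#, D#m, E#dim. B–D#–F# = B, D#–F#–A#–C# = D#m7, F#–A#–C#–E# = F#maj7 and C#–E#–G# = C# all belong to that set. B–D–F#–A is not: scale degree 4 in F# major carries B (IV). In F# minor the chord on that degree is Bm7, so here it functions as iv7, borrowed from the parallel minor.

iv7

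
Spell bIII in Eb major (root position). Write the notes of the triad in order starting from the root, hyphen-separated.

Scale degree 3 in Eb major is G. bIII uses the lowered form, Gb, taken from Eb minor. Building the major chord from the parallel minor on Gb: Gb–Bb–Db.

Gb-Bb-Db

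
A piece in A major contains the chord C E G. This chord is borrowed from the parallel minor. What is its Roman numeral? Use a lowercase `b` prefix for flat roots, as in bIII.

bIII

C is the lowered form of scale degree 3 in A major (the diatonic degree 3 is C#). Diatonically A major has C#m (iii) on that degree; C–E–G is instead the major chord native to A minor, so it takes the label bIII.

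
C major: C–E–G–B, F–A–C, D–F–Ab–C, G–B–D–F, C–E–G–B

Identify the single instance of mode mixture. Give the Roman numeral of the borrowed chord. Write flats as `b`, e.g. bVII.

The diatonic triads in C major are C, Dm, Em, F, G, Am, Bdim. Of the given chords, C–E–G–B = Cmaj7, F–A–C = F and G–B–D–F = G7 are diatonic. D–F–Ab–C doesn't fit — on degree 2 C major would have Dm (ii). Dm7b5 is the degree-2 chord of C minor, so it is the borrowed iiø7.

iiø7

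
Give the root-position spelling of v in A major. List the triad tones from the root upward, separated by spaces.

v is built on scale degree 5, which is E in both A major and its parallel. Stacking thirds in A minor on E gives E–G–B.

E G B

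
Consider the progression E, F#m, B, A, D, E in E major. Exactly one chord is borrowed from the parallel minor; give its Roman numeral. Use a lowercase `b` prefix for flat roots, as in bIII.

In E major the diatonic chords are E, F#m, G#m, A, B, C#m, D#dim. E, F#m, B and A all belong to that set. D (D–F#–A) is not: scale degree 7 in E major carries D#dim (vii°). In E minor the chord on that degree is D, so here it functions as bVII, borrowed from the parallel minor.

bVII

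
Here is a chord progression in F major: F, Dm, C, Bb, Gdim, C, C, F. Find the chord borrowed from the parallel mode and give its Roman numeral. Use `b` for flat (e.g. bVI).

F major has the diatonic set F, Gm, Am, Bb, C, Dm, Edim. Of the given chords, F, Dm, C and Bb are diatonic. Gdim (G–Bb–Db) doesn't fit — on degree 2 F major would have Gm (ii). Gdim is the degree-2 chord of F minor, so it is the borrowed ii°.

ii°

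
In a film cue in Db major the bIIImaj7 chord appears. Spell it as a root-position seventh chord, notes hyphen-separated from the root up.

The root of bIIImaj7 is the lowered 3rd degree: F becomes Fb. Building the major-seventh chord from the parallel minor on Fb: Fb–Ab–Cb–Eb.

Fb-Ab-Cb-Eb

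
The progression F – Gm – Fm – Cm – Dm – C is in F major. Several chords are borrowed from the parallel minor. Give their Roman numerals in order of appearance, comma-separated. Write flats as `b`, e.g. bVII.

i, v

In F major the diatonic chords are F, Gm, Am, Bb, C, Dm, Edim. F, Gm, Dm and C are all diatonic. But Fm (F–Ab–C) is foreign: the diatonic I on degree 1 is F, whereas Fm comes from F minor. It is labeled i. Cm (C–Eb–G) doesn't fit — on degree 5 F major would have C (V). Cm is the degree-5 chord of F minor, so it is the borrowed v.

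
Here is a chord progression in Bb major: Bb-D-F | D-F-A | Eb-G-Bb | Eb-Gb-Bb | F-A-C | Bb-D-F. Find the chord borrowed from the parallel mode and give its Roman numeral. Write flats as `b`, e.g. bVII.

iv

The diatonic triads in Bb major are Bb, Cm, Dm, Eb, F, Gm, Adim. Bb–D–F = Bb, D–F–A = Dm, Eb–G–Bb = Eb and F–A–C = F all belong to that set. Eb–Gb–Bb doesn't fit — on degree 4 Bb major would have Eb (IV). Ebm is the degree-4 chord of Bb minor, so it is the borrowed iv.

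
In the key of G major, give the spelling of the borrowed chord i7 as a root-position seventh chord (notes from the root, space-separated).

G Bb D F

i7 is built on scale degree 1, which is G in both G major and its parallel. In G minor the chord on G is G–Bb–D–F.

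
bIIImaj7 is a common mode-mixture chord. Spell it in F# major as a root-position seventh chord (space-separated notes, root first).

The root of bIIImaj7 is the lowered 3rd degree: A# becomes A. Stacking thirds in F# minor on A gives A–C#–E–G#.

A C# E G#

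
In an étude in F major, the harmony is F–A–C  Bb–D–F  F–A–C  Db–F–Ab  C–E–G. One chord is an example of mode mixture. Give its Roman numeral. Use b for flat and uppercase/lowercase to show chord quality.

F major has the diatonic set F, Gm, Am, Bb, C, Dm, Edim. F–A–C = F, Bb–D–F = Bb and C–E–G = C are all diatonic. But Db–F–Ab is foreign: the diatonic vi on degree 6 is Dm, whereas Db comes from F minor. It is labeled bVI.

bVI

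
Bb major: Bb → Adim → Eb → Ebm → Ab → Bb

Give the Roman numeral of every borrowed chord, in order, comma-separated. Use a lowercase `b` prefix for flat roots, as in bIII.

The diatonic triads in Bb major are Bb, Cm, Dm, Eb, F, Gm, Adim. Bb, Adim and Eb all belong to that set. Ebm (Eb–Gb–Bb) is not: scale degree 4 in Bb major carries Eb (IV). In Bb minor the chord on that degree is Ebm, so here it functions as iv, borrowed from the parallel minor. Ab (Ab–C–Eb) is not: scale degree 7 in Bb major carries Adim (vii°). In Bb minor the chord on that degree is Ab, so here it functions as bVII, borrowed from the parallel minor.

iv, bVII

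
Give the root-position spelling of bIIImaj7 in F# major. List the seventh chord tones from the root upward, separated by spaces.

A C# E G#

The root of bIIImaj7 is the lowered 3rd degree: A# becomes A. Stacking thirds in F# minor on A gives A–C#–E–G#.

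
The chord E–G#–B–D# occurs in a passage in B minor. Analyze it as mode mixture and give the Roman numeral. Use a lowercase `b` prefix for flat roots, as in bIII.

IVmaj7

E is scale degree 4 in B minor. E–G#–B–D# is a major-seventh chord — the form found in B major, not the diatonic iv (Em). Borrowed into B minor it is written IVmaj7.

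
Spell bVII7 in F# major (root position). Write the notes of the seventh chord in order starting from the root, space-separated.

The root of bVII7 is the lowered 7th degree: E# becomes E. Stacking thirds in F# minor on E gives E–G#–B–D.

E G# B D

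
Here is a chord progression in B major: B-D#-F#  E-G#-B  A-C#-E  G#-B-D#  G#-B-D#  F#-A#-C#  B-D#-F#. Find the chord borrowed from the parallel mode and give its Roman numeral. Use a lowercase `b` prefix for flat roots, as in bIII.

In B major the diatonic chords are B, C#m, D#m, E, F#, G#m, A#dim. B–D#–F# = B, E–G#–B = E, G#–B–D# = G#m and F#–A#–C# = F# are all diatonic. But A–C#–E is foreign: the diatonic vii° on degree 7 is A#dim, whereas A comes from B minor. It is labeled bVII.

bVII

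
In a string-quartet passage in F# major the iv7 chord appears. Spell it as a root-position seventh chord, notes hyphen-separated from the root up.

The root, B, is scale degree 4 — the same note in F# major and F# minor; only the chord quality changes. In F# minor the chord on B is B–D–F#–A.

B-D-F#-A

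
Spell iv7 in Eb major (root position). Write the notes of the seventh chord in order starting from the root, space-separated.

Ab Cb Eb Gb

The root, Ab, is scale degree 4 — the same note in Eb major and Eb minor; only the chord quality changes. Stacking thirds in Eb minor on Ab gives Ab–Cb–Eb–Gb.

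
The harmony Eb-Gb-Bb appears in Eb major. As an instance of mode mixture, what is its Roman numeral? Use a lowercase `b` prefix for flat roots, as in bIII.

i

Eb is scale degree 1 in Eb major. Diatonically Eb major has Eb (I) on that degree; Eb–Gb–Bb is instead the minor chord native to Eb minor, so it takes the label i.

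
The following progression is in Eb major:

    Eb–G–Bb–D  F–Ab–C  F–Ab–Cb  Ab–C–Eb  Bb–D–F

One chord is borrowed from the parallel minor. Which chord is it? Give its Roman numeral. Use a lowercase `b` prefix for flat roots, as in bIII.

In Eb major the diatonic chords are Eb, Fm, Gm, Ab, Bb, Cm, Ddim. Eb–G–Bb–D = Ebmaj7, F–Ab–C = Fm, Ab–C–Eb = Ab and Bb–D–F = Bb all belong to that set. But F–Ab–Cb is foreign: the diatonic ii on degree 2 is Fm, whereas Fdim comes from Eb minor. It is labeled ii°.

ii°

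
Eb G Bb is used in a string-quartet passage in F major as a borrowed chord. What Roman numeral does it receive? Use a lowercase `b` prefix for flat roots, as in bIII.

bVII

Eb is the lowered form of scale degree 7 in F major (the diatonic degree 7 is E). Diatonically F major has Edim (vii°) on that degree; Eb–G–Bb is instead the major chord native to F minor, so it takes the label bVII.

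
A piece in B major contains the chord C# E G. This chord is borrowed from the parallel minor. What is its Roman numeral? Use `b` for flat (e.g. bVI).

ii°

C# is scale degree 2 in B major. The diatonic chord on degree 2 would be C#m (ii), but C#–E–G is the diminished chord from B minor. As a borrowed chord it is labeled ii°.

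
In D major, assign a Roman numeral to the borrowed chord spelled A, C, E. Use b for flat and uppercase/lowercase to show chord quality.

v

The root A is the diatonic 5th degree of D major; the borrowing shows in the chord quality. Diatonically D major has A (V) on that degree; A–C–E is instead the minor chord native to D minor, so it takes the label v.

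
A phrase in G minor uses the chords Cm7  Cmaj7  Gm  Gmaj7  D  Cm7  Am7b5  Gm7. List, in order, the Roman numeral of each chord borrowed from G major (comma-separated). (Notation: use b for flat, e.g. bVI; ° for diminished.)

In G minor (with V from harmonic minor) the diatonic chords are Gm, Adim, Bb, Cm, D, Eb, F. Of the given chords, Cm7, Gm, D, Am7b5 and Gm7 are diatonic. But Cmaj7 (C–E–G–B) is foreign: the diatonic iv on degree 4 is Cm, whereas Cmaj7 comes from G major. It is labeled IVmaj7. Gmaj7 (G–B–D–F#) doesn't fit — on degree 1 G minor would have Gm (i). Gmaj7 is the degree-1 chord of G major, so it is the borrowed Imaj7.

IVmaj7, Imaj7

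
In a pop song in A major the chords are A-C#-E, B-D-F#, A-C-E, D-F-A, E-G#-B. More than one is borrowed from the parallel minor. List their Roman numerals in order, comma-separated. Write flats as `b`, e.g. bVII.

A major has the diatonic set A, Bm, C#m, D, E, F#m, G#dim. A–C#–E = A, B–D–F# = Bm and E–G#–B = E are all diatonic. A–C–E doesn't fit — on degree 1 A major would have A (I). Am is the degree-1 chord of A minor, so it is the borrowed i. But D–F–A is foreign: the diatonic IV on degree 4 is D, whereas Dm comes from A minor. It is labeled iv.

i, iv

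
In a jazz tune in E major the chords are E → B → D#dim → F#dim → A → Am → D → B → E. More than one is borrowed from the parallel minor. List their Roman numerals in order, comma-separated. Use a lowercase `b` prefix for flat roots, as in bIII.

The diatonic triads in E major are E, F#m, G#m, A, B, C#m, D#dim. E, B, D#dim and A all belong to that set. F#dim (F#–A–C) is not: scale degree 2 in E major carries F#m (ii). In E minor the chord on that degree is F#dim, so here it functions as ii°, borrowed from the parallel minor. But Am (A–C–E) is foreign: the diatonic IV on degree 4 is A, whereas Am comes from E minor. It is labeled iv. But D (D–F#–A) is foreign: the diatonic vii° on degree 7 is D#dim, whereas D comes from E minor. It is labeled bVII.

ii°, iv, bVII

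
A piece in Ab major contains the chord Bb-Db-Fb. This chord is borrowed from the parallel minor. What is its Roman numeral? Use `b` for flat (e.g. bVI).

ii°

The root Bb is the diatonic 2nd degree of Ab major; the borrowing shows in the chord quality. Bb–Db–Fb is a diminished chord — the form found in Ab minor, not the diatonic ii (Bbm). Borrowed into Ab major it is written ii°.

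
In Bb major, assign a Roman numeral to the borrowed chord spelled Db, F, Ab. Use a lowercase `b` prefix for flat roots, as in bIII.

In Bb major scale degree 3 is D; Db is its lowered form, from Bb minor. Db–F–Ab is a major chord — the form found in Bb minor, not the diatonic iii (Dm). Borrowed into Bb major it is written bIII.

bIII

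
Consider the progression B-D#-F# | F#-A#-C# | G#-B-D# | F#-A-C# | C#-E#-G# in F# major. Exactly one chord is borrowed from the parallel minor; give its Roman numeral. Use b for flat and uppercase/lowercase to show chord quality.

i

The diatonic triads in F# major are F#, G#m, A#m, B, C#, D#m, E#dim. B–D#–F# = B, F#–A#–C# = F#, G#–B–D# = G#m and C#–E#–G# = C# are all diatonic. F#–A–C# doesn't fit — on degree 1 F# major would have F# (I). F#m is the degree-1 chord of F# minor, so it is the borrowed i.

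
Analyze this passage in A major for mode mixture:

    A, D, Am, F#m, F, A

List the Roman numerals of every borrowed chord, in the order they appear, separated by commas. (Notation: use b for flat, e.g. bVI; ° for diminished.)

i, bVI

The diatonic triads in A major are A, Bm, C#m, D, E, F#m, G#dim. A, D and F#m are all diatonic. Am (A–C–E) doesn't fit — on degree 1 A major would have A (I). Am is the degree-1 chord of A minor, so it is the borrowed i. F (F–A–C) is not: scale degree 6 in A major carries F#m (vi). In A minor the chord on that degree is F, so here it functions as bVI, borrowed from the parallel minor.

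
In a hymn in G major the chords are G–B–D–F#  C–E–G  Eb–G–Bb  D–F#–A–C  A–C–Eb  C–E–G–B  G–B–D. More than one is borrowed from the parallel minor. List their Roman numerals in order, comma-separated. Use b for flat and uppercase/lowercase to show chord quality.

The diatonic triads in G major are G, Am, Bm, C, D, Em, F#dim. G–B–D–F# = Gmaj7, C–E–G = C, D–F#–A–C = D7, C–E–G–B = Cmaj7 and G–B–D = G are all diatonic. Eb–G–Bb doesn't fit — on degree 6 G major would have Em (vi). Eb is the degree-6 chord of G minor, so it is the borrowed bVI. But A–C–Eb is foreign: the diatonic ii on degree 2 is Am, whereas Adim comes from G minor. It is labeled ii°.

bVI, ii°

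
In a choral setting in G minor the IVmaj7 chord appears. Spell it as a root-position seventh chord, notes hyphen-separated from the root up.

C-E-G-B

IVmaj7 is built on scale degree 4, which is C in both G minor and its parallel. In G major the chord on C is C–E–G–B.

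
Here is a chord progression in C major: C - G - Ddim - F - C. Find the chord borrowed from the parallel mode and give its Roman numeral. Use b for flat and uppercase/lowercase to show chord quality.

ii°

The diatonic triads in C major are C, Dm, Em, F, G, Am, Bdim. Of the given chords, C, G and F are diatonic. Ddim (D–F–Ab) doesn't fit — on degree 2 C major would have Dm (ii). Ddim is the degree-2 chord of C minor, so it is the borrowed ii°.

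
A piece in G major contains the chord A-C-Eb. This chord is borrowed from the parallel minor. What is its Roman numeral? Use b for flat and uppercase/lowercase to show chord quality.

ii°

The root A is the diatonic 2nd degree of G major; the borrowing shows in the chord quality. The diatonic chord on degree 2 would be Am (ii), but A–C–Eb is the diminished chord from G minor. As a borrowed chord it is labeled ii°.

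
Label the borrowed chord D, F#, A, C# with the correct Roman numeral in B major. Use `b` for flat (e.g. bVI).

bIIImaj7

The root D is the lowered 3rd scale degree — diatonically B major has D# there. D–F#–A–C# is a major-seventh chord — the form found in B minor, not the diatonic iii (D#m). Borrowed into B major it is written bIIImaj7.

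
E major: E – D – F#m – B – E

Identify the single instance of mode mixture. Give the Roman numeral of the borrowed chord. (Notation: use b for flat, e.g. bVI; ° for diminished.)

bVII

The diatonic triads in E major are E, F#m, G#m, A, B, C#m, D#dim. Of the given chords, E, F#m and B are diatonic. But D (D–F#–A) is foreign: the diatonic vii° on degree 7 is D#dim, whereas D comes from E minor. It is labeled bVII.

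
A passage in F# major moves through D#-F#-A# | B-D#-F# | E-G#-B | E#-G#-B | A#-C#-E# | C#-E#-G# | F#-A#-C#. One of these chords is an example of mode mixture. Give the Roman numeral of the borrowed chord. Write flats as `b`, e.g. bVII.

bVII

F# major has the diatonic set F#, G#m, A#m, B, C#, D#m, E#dim. D#–F#–A# = D#m, B–D#–F# = B, E#–G#–B = E#dim, A#–C#–E# = A#m, C#–E#–G# = C# and F#–A#–C# = F# are all diatonic. E–G#–B is not: scale degree 7 in F# major carries E#dim (vii°). In F# minor the chord on that degree is E, so here it functions as bVII, borrowed from the parallel minor.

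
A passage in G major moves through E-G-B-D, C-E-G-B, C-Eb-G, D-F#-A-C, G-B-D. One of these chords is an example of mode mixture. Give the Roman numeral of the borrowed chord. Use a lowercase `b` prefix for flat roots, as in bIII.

G major has the diatonic set G, Am, Bm, C, D, Em, F#dim. E–G–B–D = Em7, C–E–G–B = Cmaj7, D–F#–A–C = D7 and G–B–D = G all belong to that set. C–Eb–G doesn't fit — on degree 4 G major would have C (IV). Cm is the degree-4 chord of G minor, so it is the borrowed iv.

iv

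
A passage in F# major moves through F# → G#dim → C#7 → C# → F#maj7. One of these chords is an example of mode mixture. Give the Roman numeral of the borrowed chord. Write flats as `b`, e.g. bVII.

In F# major the diatonic chords are F#, G#m, A#m, B, C#, D#m, E#dim. Of the given chords, F#, C#7, C# and F#maj7 are diatonic. G#dim (G#–B–D) is not: scale degree 2 in F# major carries G#m (ii). In F# minor the chord on that degree is G#dim, so here it functions as ii°, borrowed from the parallel minor.

ii°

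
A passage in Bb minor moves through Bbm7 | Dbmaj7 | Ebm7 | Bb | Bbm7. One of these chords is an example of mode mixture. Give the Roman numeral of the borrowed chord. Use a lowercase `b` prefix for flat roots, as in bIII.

In Bb minor (with V from harmonic minor) the diatonic chords are Bbm, Cdim, Db, Ebm, F, Gb, Ab. Of the given chords, Bbm7, Dbmaj7 and Ebm7 are diatonic. Bb (Bb–D–F) is not: scale degree 1 in Bb minor carries Bbm (i). In Bb major the chord on that degree is Bb, so here it functions as I, borrowed from the parallel major.

I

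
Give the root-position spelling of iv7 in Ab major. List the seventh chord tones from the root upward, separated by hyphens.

The root, Db, is scale degree 4 — the same note in Ab major and Ab minor; only the chord quality changes. Building the minor-seventh chord from the parallel minor on Db: Db–Fb–Ab–Cb.

Db-Fb-Ab-Cb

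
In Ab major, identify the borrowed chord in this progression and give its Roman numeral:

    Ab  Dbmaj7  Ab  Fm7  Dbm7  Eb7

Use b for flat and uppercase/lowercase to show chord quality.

iv7

Ab major has the diatonic set Ab, Bbm, Cm, Db, Eb, Fm, Gdim. Of the given chords, Ab, Dbmaj7, Fm7 and Eb7 are diatonic. Dbm7 (Db–Fb–Ab–Cb) is not: scale degree 4 in Ab major carries Db (IV). In Ab minor the chord on that degree is Dbm7, so here it functions as iv7, borrowed from the parallel minor.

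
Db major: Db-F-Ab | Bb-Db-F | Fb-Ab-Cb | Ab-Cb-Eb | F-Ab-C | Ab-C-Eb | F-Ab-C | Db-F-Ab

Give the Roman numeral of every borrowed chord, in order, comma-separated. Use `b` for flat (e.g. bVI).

bIII, v

Db major has the diatonic set Db, Ebm, Fm, Gb, Ab, Bbm, Cdim. Db–F–Ab = Db, Bb–Db–F = Bbm, F–Ab–C = Fm and Ab–C–Eb = Ab all belong to that set. Fb–Ab–Cb is not: scale degree 3 in Db major carries Fm (iii). In Db minor the chord on that degree is Fb, so here it functions as bIII, borrowed from the parallel minor. But Ab–Cb–Eb is foreign: the diatonic V on degree 5 is Ab, whereas Abm comes from Db minor. It is labeled v.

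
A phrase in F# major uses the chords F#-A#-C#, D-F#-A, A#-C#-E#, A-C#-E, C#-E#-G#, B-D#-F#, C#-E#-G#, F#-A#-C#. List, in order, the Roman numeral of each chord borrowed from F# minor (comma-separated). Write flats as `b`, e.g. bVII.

In F# major the diatonic chords are F#, G#m, A#m, B, C#, D#m, E#dim. F#–A#–C# = F#, A#–C#–E# = A#m, C#–E#–G# = C# and B–D#–F# = B are all diatonic. D–F#–A doesn't fit — on degree 6 F# major would have D#m (vi). D is the degree-6 chord of F# minor, so it is the borrowed bVI. A–C#–E is not: scale degree 3 in F# major carries A#m (iii). In F# minor the chord on that degree is A, so here it functions as bIII, borrowed from the parallel minor.

bVI, bIII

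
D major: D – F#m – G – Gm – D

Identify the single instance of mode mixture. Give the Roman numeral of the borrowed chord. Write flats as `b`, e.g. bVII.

In D major the diatonic chords are D, Em, F#m, G, A, Bm, C#dim. Of the given chords, D, F#m and G are diatonic. But Gm (G–Bb–D) is foreign: the diatonic IV on degree 4 is G, whereas Gm comes from D minor. It is labeled iv.

iv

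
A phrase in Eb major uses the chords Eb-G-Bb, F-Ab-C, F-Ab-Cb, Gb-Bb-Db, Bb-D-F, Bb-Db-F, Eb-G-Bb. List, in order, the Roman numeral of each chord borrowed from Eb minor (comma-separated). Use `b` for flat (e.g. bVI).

In Eb major the diatonic chords are Eb, Fm, Gm, Ab, Bb, Cm, Ddim. Eb–G–Bb = Eb, F–Ab–C = Fm and Bb–D–F = Bb all belong to that set. F–Ab–Cb doesn't fit — on degree 2 Eb major would have Fm (ii). Fdim is the degree-2 chord of Eb minor, so it is the borrowed ii°. Gb–Bb–Db is not: scale degree 3 in Eb major carries Gm (iii). In Eb minor the chord on that degree is Gb, so here it functions as bIII, borrowed from the parallel minor. Bb–Db–F is not: scale degree 5 in Eb major carries Bb (V). In Eb minor the chord on that degree is Bbm, so here it functions as v, borrowed from the parallel minor.

ii°, bIII, v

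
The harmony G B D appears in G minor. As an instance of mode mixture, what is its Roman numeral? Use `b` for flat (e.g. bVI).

I

G is scale degree 1 in G minor. Diatonically G minor has Gm (i) on that degree; G–B–D is instead the major chord native to G major, so it takes the label I.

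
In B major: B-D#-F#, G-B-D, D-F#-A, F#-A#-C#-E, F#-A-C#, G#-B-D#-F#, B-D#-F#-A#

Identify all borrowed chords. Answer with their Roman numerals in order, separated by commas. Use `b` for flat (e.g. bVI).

bVI, bIII, v

The diatonic triads in B major are B, C#m, D#m, E, F#, G#m, A#dim. Of the given chords, B–D#–F# = B, F#–A#–C#–E = F#7, G#–B–D#–F# = G#m7 and B–D#–F#–A# = Bmaj7 are diatonic. G–B–D doesn't fit — on degree 6 B major would have G#m (vi). G is the degree-6 chord of B minor, so it is the borrowed bVI. D–F#–A doesn't fit — on degree 3 B major would have D#m (iii). D is the degree-3 chord of B minor, so it is the borrowed bIII. But F#–A–C# is foreign: the diatonic V on degree 5 is F#, whereas F#m comes from B minor. It is labeled v.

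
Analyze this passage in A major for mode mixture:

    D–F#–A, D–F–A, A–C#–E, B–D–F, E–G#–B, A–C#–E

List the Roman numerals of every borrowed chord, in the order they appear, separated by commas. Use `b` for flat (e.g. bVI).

iv, ii°

A major has the diatonic set A, Bm, C#m, D, E, F#m, G#dim. Of the given chords, D–F#–A = D, A–C#–E = A and E–G#–B = E are diatonic. But D–F–A is foreign: the diatonic IV on degree 4 is D, whereas Dm comes from A minor. It is labeled iv. B–D–F is not: scale degree 2 in A major carries Bm (ii). In A minor the chord on that degree is Bdim, so here it functions as ii°, borrowed from the parallel minor.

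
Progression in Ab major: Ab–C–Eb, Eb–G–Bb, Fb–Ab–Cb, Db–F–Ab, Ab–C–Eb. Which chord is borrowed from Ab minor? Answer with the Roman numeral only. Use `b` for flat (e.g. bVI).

bVI

The diatonic triads in Ab major are Ab, Bbm, Cm, Db, Eb, Fm, Gdim. Ab–C–Eb = Ab, Eb–G–Bb = Eb and Db–F–Ab = Db all belong to that set. But Fb–Ab–Cb is foreign: the diatonic vi on degree 6 is Fm, whereas Fb comes from Ab minor. It is labeled bVI.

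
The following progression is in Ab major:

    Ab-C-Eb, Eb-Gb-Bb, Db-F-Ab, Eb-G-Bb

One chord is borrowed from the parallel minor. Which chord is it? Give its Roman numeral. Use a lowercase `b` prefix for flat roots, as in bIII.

v

Ab major has the diatonic set Ab, Bbm, Cm, Db, Eb, Fm, Gdim. Ab–C–Eb = Ab, Db–F–Ab = Db and Eb–G–Bb = Eb are all diatonic. Eb–Gb–Bb is not: scale degree 5 in Ab major carries Eb (V). In Ab minor the chord on that degree is Ebm, so here it functions as v, borrowed from the parallel minor.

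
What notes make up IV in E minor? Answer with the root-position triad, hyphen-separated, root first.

A-C#-E

IV is built on scale degree 4, which is A in both E minor and its parallel. In E major the chord on A is A–C#–E.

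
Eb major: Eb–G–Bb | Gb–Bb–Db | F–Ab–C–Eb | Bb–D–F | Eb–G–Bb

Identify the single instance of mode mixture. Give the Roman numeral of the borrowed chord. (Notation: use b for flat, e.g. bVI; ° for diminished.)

Eb major has the diatonic set Eb, Fm, Gm, Ab, Bb, Cm, Ddim. Eb–G–Bb = Eb, F–Ab–C–Eb = Fm7 and Bb–D–F = Bb are all diatonic. Gb–Bb–Db is not: scale degree 3 in Eb major carries Gm (iii). In Eb minor the chord on that degree is Gb, so here it functions as bIII, borrowed from the parallel minor.

bIII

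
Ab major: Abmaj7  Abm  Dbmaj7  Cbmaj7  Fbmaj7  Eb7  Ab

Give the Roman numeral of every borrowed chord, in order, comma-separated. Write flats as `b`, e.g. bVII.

In Ab major the diatonic chords are Ab, Bbm, Cm, Db, Eb, Fm, Gdim. Abmaj7, Dbmaj7, Eb7 and Ab are all diatonic. But Abm (Ab–Cb–Eb) is foreign: the diatonic I on degree 1 is Ab, whereas Abm comes from Ab minor. It is labeled i. Cbmaj7 (Cb–Eb–Gb–Bb) doesn't fit — on degree 3 Ab major would have Cm (iii). Cbmaj7 is the degree-3 chord of Ab minor, so it is the borrowed bIIImaj7. Fbmaj7 (Fb–Ab–Cb–Eb) doesn't fit — on degree 6 Ab major would have Fm (vi). Fbmaj7 is the degree-6 chord of Ab minor, so it is the borrowed bVImaj7.

i, bIIImaj7, bVImaj7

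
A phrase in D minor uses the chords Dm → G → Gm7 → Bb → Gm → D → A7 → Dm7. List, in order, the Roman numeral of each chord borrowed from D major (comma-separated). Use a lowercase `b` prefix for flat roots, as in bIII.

IV, I

The diatonic triads in D minor (with V from harmonic minor) are Dm, Edim, F, Gm, A, Bb, C. Dm, Gm7, Bb, Gm, A7 and Dm7 all belong to that set. G (G–B–D) doesn't fit — on degree 4 D minor would have Gm (iv). G is the degree-4 chord of D major, so it is the borrowed IV. D (D–F#–A) is not: scale degree 1 in D minor carries Dm (i). In D major the chord on that degree is D, so here it functions as I, borrowed from the parallel major.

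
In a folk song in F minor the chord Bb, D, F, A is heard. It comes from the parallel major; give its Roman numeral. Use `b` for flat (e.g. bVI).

IVmaj7

The root Bb is the diatonic 4th degree of F minor; the borrowing shows in the chord quality. Diatonically F minor has Bbm (iv) on that degree; Bb–D–F–A is instead the major-seventh chord native to F major, so it takes the label IVmaj7.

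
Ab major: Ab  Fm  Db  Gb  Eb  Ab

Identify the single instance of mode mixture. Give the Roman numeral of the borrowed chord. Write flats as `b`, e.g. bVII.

In Ab major the diatonic chords are Ab, Bbm, Cm, Db, Eb, Fm, Gdim. Ab, Fm, Db and Eb are all diatonic. Gb (Gb–Bb–Db) doesn't fit — on degree 7 Ab major would have Gdim (vii°). Gb is the degree-7 chord of Ab minor, so it is the borrowed bVII.

bVII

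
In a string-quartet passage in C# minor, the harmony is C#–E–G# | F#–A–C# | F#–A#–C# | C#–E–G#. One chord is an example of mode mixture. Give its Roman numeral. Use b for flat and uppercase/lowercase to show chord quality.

IV

C# minor has the diatonic set C#m, D#dim, E, F#m, G#, A, B (with V from harmonic minor). C#–E–G# = C#m and F#–A–C# = F#m both belong to that set. But F#–A#–C# is foreign: the diatonic iv on degree 4 is F#m, whereas F# comes from C# major. It is labeled IV.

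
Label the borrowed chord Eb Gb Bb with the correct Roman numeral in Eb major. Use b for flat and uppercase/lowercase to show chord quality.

i

The root Eb is the diatonic 1st degree of Eb major; the borrowing shows in the chord quality. Diatonically Eb major has Eb (I) on that degree; Eb–Gb–Bb is instead the minor chord native to Eb minor, so it takes the label i.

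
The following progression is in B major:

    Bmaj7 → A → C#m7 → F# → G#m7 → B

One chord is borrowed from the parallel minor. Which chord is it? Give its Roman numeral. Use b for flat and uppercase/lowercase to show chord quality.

bVII

B major has the diatonic set B, C#m, D#m, E, F#, G#m, A#dim. Bmaj7, C#m7, F#, G#m7 and B all belong to that set. A (A–C#–E) doesn't fit — on degree 7 B major would have A#dim (vii°). A is the degree-7 chord of B minor, so it is the borrowed bVII.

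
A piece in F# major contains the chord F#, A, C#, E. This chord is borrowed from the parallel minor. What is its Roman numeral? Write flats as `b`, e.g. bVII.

F# is scale degree 1 in F# major. Diatonically F# major has F# (I) on that degree; F#–A–C#–E is instead the minor-seventh chord native to F# minor, so it takes the label i7.

i7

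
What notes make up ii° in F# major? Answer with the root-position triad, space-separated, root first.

ii° is built on scale degree 2, which is G# in both F# major and its parallel. Building the diminished chord from the parallel minor on G#: G#–B–D.

G# B D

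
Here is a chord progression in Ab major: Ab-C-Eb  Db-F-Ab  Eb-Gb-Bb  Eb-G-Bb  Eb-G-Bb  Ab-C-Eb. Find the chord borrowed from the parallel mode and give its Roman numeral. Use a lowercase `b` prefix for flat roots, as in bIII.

In Ab major the diatonic chords are Ab, Bbm, Cm, Db, Eb, Fm, Gdim. Ab–C–Eb = Ab, Db–F–Ab = Db and Eb–G–Bb = Eb are all diatonic. Eb–Gb–Bb is not: scale degree 5 in Ab major carries Eb (V). In Ab minor the chord on that degree is Ebm, so here it functions as v, borrowed from the parallel minor.

v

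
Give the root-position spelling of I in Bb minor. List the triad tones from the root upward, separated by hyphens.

The root, Bb, is scale degree 1 — the same note in Bb minor and Bb major; only the chord quality changes. Building the major chord from the parallel major on Bb: Bb–D–F.

Bb-D-F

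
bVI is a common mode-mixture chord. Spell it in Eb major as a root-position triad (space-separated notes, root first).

Cb Eb Gb

Scale degree 6 in Eb major is C. bVI uses the lowered form, Cb, taken from Eb minor. Stacking thirds in Eb minor on Cb gives Cb–Eb–Gb.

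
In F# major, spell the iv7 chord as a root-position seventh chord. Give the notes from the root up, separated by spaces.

iv7 is built on scale degree 4, which is B in both F# major and its parallel. Building the minor-seventh chord from the parallel minor on B: B–D–F#–A.

B D F# A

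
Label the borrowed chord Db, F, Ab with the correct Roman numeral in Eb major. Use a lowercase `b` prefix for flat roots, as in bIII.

bVII

The root Db is the lowered 7th scale degree — diatonically Eb major has D there. The diatonic chord on degree 7 would be Ddim (vii°), but Db–F–Ab is the major chord from Eb minor. As a borrowed chord it is labeled bVII.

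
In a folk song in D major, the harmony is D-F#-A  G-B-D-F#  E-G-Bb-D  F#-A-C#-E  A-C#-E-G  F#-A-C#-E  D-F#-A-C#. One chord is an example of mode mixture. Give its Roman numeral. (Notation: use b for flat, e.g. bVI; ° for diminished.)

iiø7

D major has the diatonic set D, Em, F#m, G, A, Bm, C#dim. D–F#–A = D, G–B–D–F# = Gmaj7, F#–A–C#–E = F#m7, A–C#–E–G = A7 and D–F#–A–C# = Dmaj7 are all diatonic. E–G–Bb–D is not: scale degree 2 in D major carries Em (ii). In D minor the chord on that degree is Em7b5, so here it functions as iiø7, borrowed from the parallel minor.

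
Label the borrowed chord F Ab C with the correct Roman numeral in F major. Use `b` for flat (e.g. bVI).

i

F is scale degree 1 in F major. Diatonically F major has F (I) on that degree; F–Ab–C is instead the minor chord native to F minor, so it takes the label i.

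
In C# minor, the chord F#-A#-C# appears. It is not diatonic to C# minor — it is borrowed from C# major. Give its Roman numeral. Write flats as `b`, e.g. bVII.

IV

The root F# is the diatonic 4th degree of C# minor; the borrowing shows in the chord quality. F#–A#–C# is a major chord — the form found in C# major, not the diatonic iv (F#m). Borrowed into C# minor it is written IV.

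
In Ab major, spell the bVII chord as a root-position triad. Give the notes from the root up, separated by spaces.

Gb Bb Db

The root of bVII is the lowered 7th degree: G becomes Gb. Stacking thirds in Ab minor on Gb gives Gb–Bb–Db.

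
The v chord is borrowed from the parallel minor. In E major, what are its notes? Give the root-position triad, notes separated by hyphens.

The root, B, is scale degree 5 — the same note in E major and E minor; only the chord quality changes. Building the minor chord from the parallel minor on B: B–D–F#.

B-D-F#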